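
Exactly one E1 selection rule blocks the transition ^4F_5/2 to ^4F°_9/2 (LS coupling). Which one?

the ΔJ = 0, ±1 rule

Reading off the term symbols: S 3/2→3/2, L 3→3, J 5/2→9/2, parity even→odd.
Parity must change: even → odd — ✓.
ΔS = 0: S: 3/2 → 3/2 — ✓.
ΔL = 0, ±1 (not L=0↔0): L: 3 → 3, ΔL = +0 — ✓.
ΔJ = 0, ±1 (not J=0↔0): J: 5/2 → 9/2, ΔJ = +2 — ✗.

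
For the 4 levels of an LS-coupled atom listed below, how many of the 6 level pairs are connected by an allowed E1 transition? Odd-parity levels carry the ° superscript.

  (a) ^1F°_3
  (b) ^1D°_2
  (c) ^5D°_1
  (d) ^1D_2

(a)–(b): forbidden (parity).
(a)–(c): forbidden (parity, ΔS, ΔJ).
(a)–(d): allowed.
(b)–(c): forbidden (parity, ΔS).
(b)–(d): allowed.
(c)–(d): forbidden (ΔS).
Allowed pairs: 2 of 6.

2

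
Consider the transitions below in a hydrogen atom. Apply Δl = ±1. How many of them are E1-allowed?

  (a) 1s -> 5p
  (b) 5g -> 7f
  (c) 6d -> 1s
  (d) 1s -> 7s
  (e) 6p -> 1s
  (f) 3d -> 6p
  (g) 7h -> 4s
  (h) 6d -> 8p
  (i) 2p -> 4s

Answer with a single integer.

(a) allowed
(b) allowed
(c) forbidden — Δl = -2 (E1 requires Δl = ±1)
(d) forbidden — Δl = +0 (E1 requires Δl = ±1)
(e) allowed
(f) allowed
(g) forbidden — Δl = -5 (E1 requires Δl = ±1)
(h) allowed
(i) allowed
Total allowed: 6 of 9.

6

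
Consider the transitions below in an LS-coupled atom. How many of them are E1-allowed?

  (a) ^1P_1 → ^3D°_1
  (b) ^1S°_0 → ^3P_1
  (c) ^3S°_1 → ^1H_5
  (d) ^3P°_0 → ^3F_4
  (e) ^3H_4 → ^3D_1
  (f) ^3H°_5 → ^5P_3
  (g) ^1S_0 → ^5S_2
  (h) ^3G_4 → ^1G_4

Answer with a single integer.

0

(a) forbidden (ΔS fails)
(b) forbidden (ΔS fails)
(c) forbidden (ΔS, ΔL, ΔJ fail)
(d) forbidden (ΔL, ΔJ fail)
(e) forbidden (parity, ΔL, ΔJ fail)
(f) forbidden (ΔS, ΔL, ΔJ fail)
(g) forbidden (parity, ΔS, ΔL, ΔJ fail)
(h) forbidden (parity, ΔS fail)
Total allowed: 0 of 8.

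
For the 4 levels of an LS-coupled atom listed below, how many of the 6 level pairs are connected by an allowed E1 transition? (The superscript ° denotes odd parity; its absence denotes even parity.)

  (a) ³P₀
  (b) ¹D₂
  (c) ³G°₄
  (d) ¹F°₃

1

(a)–(b): forbidden (parity, ΔS, ΔJ).
(a)–(c): forbidden (ΔL, ΔJ).
(a)–(d): forbidden (ΔS, ΔL, ΔJ).
(b)–(c): forbidden (ΔS, ΔL, ΔJ).
(b)–(d): allowed.
(c)–(d): forbidden (parity, ΔS).
Allowed pairs: 1 of 6.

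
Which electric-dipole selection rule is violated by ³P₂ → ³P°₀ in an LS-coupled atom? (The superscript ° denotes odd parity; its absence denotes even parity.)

the ΔJ = 0, ±1 rule

ΔJ = 0, ±1 (not J=0↔0): J: 2 → 0, ΔJ = -2 — fails.
ΔS = 0: S: 1 → 1 — ok.
ΔL = 0, ±1 (not L=0↔0): L: 1 → 1, ΔL = +0 — ok.
Parity must change: even → odd — ok.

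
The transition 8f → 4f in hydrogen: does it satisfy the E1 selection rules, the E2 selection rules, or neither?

E2

Δl = 3 − 3 = +0; l_i + l_f = 6.
E1 (Δl = ±1): not satisfied.
E2 (Δl = 0,±2, l_i+l_f ≥ 2): satisfied.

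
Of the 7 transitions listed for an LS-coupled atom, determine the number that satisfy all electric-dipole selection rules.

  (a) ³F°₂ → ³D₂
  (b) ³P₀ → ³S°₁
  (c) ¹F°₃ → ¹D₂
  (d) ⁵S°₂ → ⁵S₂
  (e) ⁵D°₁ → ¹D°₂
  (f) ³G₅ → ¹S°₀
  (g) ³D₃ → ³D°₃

(a) allowed
(b) allowed
(c) allowed
(d) forbidden (ΔL fails)
(e) forbidden (parity, ΔS fail)
(f) forbidden (ΔS, ΔL, ΔJ fail)
(g) allowed
Total allowed: 4 of 7.

4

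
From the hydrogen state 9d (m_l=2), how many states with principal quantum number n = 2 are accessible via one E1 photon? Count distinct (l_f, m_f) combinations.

E1 requires Δl = ±1, so l_f ∈ {1, 3}; with 0 ≤ l_f ≤ n_f−1 = 1, the allowed l_f values are {1}.
For l_f = 1: m_f ∈ {m_i−1, m_i, m_i+1} ∩ [−1, 1] = {1} → 1 state.
Total: 1.

1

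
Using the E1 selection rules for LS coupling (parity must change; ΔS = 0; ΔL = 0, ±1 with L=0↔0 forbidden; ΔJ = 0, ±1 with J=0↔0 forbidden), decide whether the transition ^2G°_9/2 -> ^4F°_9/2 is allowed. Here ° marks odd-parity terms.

forbidden

Initial level: S=1/2, L=4, J=9/2, parity odd. Final level: S=3/2, L=3, J=9/2, parity odd.
Parity must change: odd → odd — fails.
ΔL = 0, ±1 (not L=0↔0): L: 4 → 3, ΔL = -1 — passes.
ΔJ = 0, ±1 (not J=0↔0): J: 9/2 → 9/2, ΔJ = +0 — passes.
ΔS = 0: S: 1/2 → 3/2 — fails.
Rule(s) violated: parity, ΔS.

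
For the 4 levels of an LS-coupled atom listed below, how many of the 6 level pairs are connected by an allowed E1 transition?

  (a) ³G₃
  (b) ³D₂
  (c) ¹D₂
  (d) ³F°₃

(a)–(b): forbidden (parity, ΔL).
(a)–(c): forbidden (parity, ΔS, ΔL).
(a)–(d): allowed.
(b)–(c): forbidden (parity, ΔS).
(b)–(d): allowed.
(c)–(d): forbidden (ΔS).
Allowed pairs: 2 of 6.

2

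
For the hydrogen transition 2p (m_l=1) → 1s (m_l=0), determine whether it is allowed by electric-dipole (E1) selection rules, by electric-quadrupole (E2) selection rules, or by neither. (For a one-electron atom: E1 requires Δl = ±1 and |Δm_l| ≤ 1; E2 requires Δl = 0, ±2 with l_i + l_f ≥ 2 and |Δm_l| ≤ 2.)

Δl = 0 − 1 = -1; l_i + l_f = 1.
Δm_l = -1.
E1 (Δl = ±1, |Δm_l| ≤ 1): satisfied.
E2 (Δl = 0,±2, l_i+l_f ≥ 2, |Δm_l| ≤ 2): not satisfied.

E1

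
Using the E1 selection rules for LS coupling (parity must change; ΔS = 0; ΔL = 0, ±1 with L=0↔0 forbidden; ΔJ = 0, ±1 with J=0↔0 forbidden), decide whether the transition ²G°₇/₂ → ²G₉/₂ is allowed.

allowed

Initial level: S=1/2, L=4, J=7/2, parity odd. Final level: S=1/2, L=4, J=9/2, parity even.
Parity must change: odd → even — ok.
ΔS = 0: S: 1/2 → 1/2 — ok.
ΔL = 0, ±1 (not L=0↔0): L: 4 → 4, ΔL = +0 — ok.
ΔJ = 0, ±1 (not J=0↔0): J: 7/2 → 9/2, ΔJ = +1 — ok.
All four E1 rules are satisfied.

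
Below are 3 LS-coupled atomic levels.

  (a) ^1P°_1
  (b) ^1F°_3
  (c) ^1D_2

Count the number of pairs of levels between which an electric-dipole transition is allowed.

(a)–(b): forbidden (parity, ΔL, ΔJ).
(a)–(c): allowed.
(b)–(c): allowed.
Allowed pairs: 2 of 3.

2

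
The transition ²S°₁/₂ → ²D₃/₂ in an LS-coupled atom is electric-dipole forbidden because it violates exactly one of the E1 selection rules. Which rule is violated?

the ΔL = 0, ±1 rule

Initial level: S=1/2, L=0, J=1/2, parity odd. Final level: S=1/2, L=2, J=3/2, parity even.
Parity must change: odd → even — ✓.
ΔS = 0: S: 1/2 → 1/2 — ✓.
ΔL = 0, ±1 (not L=0↔0): L: 0 → 2, ΔL = +2 — ✗.
ΔJ = 0, ±1 (not J=0↔0): J: 1/2 → 3/2, ΔJ = +1 — ✓.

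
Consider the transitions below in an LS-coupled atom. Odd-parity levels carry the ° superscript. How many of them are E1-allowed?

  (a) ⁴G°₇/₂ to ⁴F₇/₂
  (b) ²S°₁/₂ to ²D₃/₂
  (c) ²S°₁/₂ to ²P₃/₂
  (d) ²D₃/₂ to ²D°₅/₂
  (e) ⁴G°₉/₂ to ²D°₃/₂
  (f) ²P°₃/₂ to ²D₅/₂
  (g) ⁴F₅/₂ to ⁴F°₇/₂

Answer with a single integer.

5

(a) allowed
(b) forbidden (ΔL fails)
(c) allowed
(d) allowed
(e) forbidden (parity, ΔS, ΔL, ΔJ fail)
(f) allowed
(g) allowed
Total allowed: 5 of 7.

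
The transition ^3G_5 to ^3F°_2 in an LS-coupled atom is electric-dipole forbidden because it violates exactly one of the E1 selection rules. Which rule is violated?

Parity must change: even → odd — passes.
ΔS = 0: S: 1 → 1 — passes.
ΔJ = 0, ±1 (not J=0↔0): J: 5 → 2, ΔJ = -3 — fails.
ΔL = 0, ±1 (not L=0↔0): L: 4 → 3, ΔL = -1 — passes.

the ΔJ = 0, ±1 rule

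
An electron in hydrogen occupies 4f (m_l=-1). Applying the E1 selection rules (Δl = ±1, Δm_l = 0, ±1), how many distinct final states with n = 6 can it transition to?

E1 requires Δl = ±1, so l_f ∈ {2, 4}; with 0 ≤ l_f ≤ n_f−1 = 5, the allowed l_f values are {2, 4}.
For l_f = 2: m_f ∈ {m_i−1, m_i, m_i+1} ∩ [−2, 2] = {-2, -1, 0} → 3 states.
For l_f = 4: m_f ∈ {m_i−1, m_i, m_i+1} ∩ [−4, 4] = {-2, -1, 0} → 3 states.
Total: 6.

6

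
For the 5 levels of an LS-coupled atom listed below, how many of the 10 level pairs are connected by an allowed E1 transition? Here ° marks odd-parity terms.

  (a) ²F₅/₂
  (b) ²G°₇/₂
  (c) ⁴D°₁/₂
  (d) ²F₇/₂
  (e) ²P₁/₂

(a)–(b): allowed.
(a)–(c): forbidden (ΔS, ΔJ).
(a)–(d): forbidden (parity).
(a)–(e): forbidden (parity, ΔL, ΔJ).
(b)–(c): forbidden (parity, ΔS, ΔL, ΔJ).
(b)–(d): allowed.
(b)–(e): forbidden (ΔL, ΔJ).
(c)–(d): forbidden (ΔS, ΔJ).
(c)–(e): forbidden (ΔS).
(d)–(e): forbidden (parity, ΔL, ΔJ).
Allowed pairs: 2 of 10.

2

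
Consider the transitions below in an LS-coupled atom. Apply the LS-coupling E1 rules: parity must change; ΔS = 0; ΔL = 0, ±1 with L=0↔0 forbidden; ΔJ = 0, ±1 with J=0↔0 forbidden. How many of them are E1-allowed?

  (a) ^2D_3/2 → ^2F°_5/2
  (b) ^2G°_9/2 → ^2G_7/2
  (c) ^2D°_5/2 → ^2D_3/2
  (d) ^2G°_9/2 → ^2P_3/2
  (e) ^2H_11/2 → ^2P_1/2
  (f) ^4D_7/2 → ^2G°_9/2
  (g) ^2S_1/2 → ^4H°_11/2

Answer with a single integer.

(a) allowed
(b) allowed
(c) allowed
(d) forbidden (ΔL, ΔJ fail)
(e) forbidden (parity, ΔL, ΔJ fail)
(f) forbidden (ΔS, ΔL fail)
(g) forbidden (ΔS, ΔL, ΔJ fail)
Total allowed: 3 of 7.

3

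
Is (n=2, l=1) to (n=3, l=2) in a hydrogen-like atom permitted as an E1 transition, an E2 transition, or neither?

Δl = 2 − 1 = +1; l_i + l_f = 3.
E1 (Δl = ±1): satisfied.
E2 (Δl = 0,±2, l_i+l_f ≥ 2): not satisfied.

E1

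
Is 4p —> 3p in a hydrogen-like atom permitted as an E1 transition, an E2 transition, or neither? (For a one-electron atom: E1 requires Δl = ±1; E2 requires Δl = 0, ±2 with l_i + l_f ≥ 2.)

E2

Δl = 1 − 1 = +0; l_i + l_f = 2.
E1 (Δl = ±1): not satisfied.
E2 (Δl = 0,±2, l_i+l_f ≥ 2): satisfied.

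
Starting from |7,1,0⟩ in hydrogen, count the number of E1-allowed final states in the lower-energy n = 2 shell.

1

E1 requires Δl = ±1, so l_f ∈ {0, 2}; with 0 ≤ l_f ≤ n_f−1 = 1, the allowed l_f values are {0}.
For l_f = 0: m_f ∈ {m_i−1, m_i, m_i+1} ∩ [−0, 0] = {0} → 1 state.
Total: 1.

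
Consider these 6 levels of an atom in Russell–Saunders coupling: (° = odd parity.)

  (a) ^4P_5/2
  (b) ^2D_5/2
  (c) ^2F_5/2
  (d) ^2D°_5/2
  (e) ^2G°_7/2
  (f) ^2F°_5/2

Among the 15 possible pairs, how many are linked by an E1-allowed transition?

(a)–(b): forbidden (parity, ΔS).
(a)–(c): forbidden (parity, ΔS, ΔL).
(a)–(d): forbidden (ΔS).
(a)–(e): forbidden (ΔS, ΔL).
(a)–(f): forbidden (ΔS, ΔL).
(b)–(c): forbidden (parity).
(b)–(d): allowed.
(b)–(e): forbidden (ΔL).
(b)–(f): allowed.
(c)–(d): allowed.
(c)–(e): allowed.
(c)–(f): allowed.
(d)–(e): forbidden (parity, ΔL).
(d)–(f): forbidden (parity).
(e)–(f): forbidden (parity).
Allowed pairs: 5 of 15.

5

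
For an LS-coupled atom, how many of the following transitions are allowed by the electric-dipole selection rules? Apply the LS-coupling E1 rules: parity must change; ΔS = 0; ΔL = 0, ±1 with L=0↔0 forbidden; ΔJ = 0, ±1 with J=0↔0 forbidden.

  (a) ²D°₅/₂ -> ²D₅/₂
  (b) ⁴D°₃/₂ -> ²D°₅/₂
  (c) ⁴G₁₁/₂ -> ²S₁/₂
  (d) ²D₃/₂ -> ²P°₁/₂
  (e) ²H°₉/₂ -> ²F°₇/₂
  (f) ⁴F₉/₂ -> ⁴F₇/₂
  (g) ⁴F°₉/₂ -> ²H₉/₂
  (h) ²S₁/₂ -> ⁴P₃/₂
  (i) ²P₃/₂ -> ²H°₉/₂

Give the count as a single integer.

2

(a) allowed
(b) forbidden (parity, ΔS fail)
(c) forbidden (parity, ΔS, ΔL, ΔJ fail)
(d) allowed
(e) forbidden (parity, ΔL fail)
(f) forbidden (parity fails)
(g) forbidden (ΔS, ΔL fail)
(h) forbidden (parity, ΔS fail)
(i) forbidden (ΔL, ΔJ fail)
Total allowed: 2 of 9.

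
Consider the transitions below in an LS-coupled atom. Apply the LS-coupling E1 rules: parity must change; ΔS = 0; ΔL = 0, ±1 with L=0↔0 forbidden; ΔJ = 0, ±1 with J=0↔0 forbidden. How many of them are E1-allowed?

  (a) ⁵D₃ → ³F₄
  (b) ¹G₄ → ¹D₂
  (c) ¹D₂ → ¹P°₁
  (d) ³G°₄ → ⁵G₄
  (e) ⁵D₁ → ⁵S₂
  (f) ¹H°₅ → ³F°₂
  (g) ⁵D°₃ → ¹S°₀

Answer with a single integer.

(a) forbidden (parity, ΔS fail)
(b) forbidden (parity, ΔL, ΔJ fail)
(c) allowed
(d) forbidden (ΔS fails)
(e) forbidden (parity, ΔL fail)
(f) forbidden (parity, ΔS, ΔL, ΔJ fail)
(g) forbidden (parity, ΔS, ΔL, ΔJ fail)
Total allowed: 1 of 7.

1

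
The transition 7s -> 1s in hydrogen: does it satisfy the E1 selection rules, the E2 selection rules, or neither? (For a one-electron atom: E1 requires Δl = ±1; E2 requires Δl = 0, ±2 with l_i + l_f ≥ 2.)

Δl = 0 − 0 = +0; l_i + l_f = 0.
E1 (Δl = ±1): not satisfied.
E2 (Δl = 0,±2, l_i+l_f ≥ 2): not satisfied.

neither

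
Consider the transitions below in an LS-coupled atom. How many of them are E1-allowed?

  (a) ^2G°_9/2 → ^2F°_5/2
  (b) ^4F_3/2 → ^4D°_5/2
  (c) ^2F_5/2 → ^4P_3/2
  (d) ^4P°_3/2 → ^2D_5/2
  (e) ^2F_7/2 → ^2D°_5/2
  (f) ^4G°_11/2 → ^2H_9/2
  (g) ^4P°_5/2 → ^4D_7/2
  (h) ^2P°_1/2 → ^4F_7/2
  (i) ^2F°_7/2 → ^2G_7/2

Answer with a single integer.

4

(a) forbidden (parity, ΔJ fail)
(b) allowed
(c) forbidden (parity, ΔS, ΔL fail)
(d) forbidden (ΔS fails)
(e) allowed
(f) forbidden (ΔS fails)
(g) allowed
(h) forbidden (ΔS, ΔL, ΔJ fail)
(i) allowed
Total allowed: 4 of 9.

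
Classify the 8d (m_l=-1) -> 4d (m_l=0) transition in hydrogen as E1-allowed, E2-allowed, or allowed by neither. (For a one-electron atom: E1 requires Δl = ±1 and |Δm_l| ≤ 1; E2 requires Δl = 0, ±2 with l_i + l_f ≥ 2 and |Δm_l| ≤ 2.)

E2

Δl = 2 − 2 = +0; l_i + l_f = 4.
Δm_l = +1.
E1 (Δl = ±1, |Δm_l| ≤ 1): not satisfied.
E2 (Δl = 0,±2, l_i+l_f ≥ 2, |Δm_l| ≤ 2): satisfied.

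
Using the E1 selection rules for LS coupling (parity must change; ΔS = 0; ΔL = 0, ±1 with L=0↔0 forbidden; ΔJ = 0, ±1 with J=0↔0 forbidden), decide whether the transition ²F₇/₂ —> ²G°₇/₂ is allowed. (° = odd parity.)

Parity must change: even → odd — passes.
ΔS = 0: S: 1/2 → 1/2 — passes.
ΔL = 0, ±1 (not L=0↔0): L: 3 → 4, ΔL = +1 — passes.
ΔJ = 0, ±1 (not J=0↔0): J: 7/2 → 7/2, ΔJ = +0 — passes.
All four E1 rules are satisfied.

allowed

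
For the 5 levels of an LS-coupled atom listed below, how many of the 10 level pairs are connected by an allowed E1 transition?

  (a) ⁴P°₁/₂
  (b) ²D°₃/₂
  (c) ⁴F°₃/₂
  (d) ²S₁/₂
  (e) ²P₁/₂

1

(a)–(b): forbidden (parity, ΔS).
(a)–(c): forbidden (parity, ΔL).
(a)–(d): forbidden (ΔS).
(a)–(e): forbidden (ΔS).
(b)–(c): forbidden (parity, ΔS).
(b)–(d): forbidden (ΔL).
(b)–(e): allowed.
(c)–(d): forbidden (ΔS, ΔL).
(c)–(e): forbidden (ΔS, ΔL).
(d)–(e): forbidden (parity).
Allowed pairs: 1 of 10.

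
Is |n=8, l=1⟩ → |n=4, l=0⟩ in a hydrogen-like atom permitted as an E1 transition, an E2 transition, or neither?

Δl = 0 − 1 = -1; l_i + l_f = 1.
E1 (Δl = ±1): satisfied.
E2 (Δl = 0,±2, l_i+l_f ≥ 2): not satisfied.

E1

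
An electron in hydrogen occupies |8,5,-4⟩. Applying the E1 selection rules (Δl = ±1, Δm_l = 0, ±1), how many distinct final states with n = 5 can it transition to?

2

E1 requires Δl = ±1, so l_f ∈ {4, 6}; with 0 ≤ l_f ≤ n_f−1 = 4, the allowed l_f values are {4}.
For l_f = 4: m_f ∈ {m_i−1, m_i, m_i+1} ∩ [−4, 4] = {-4, -3} → 2 states.
Total: 2.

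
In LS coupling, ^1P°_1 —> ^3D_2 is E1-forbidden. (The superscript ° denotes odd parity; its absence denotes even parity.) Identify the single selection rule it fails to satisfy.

the ΔS = 0 rule

ΔJ = 0, ±1 (not J=0↔0): J: 1 → 2, ΔJ = +1 — ✓.
Parity must change: odd → even — ✓.
ΔL = 0, ±1 (not L=0↔0): L: 1 → 2, ΔL = +1 — ✓.
ΔS = 0: S: 0 → 1 — ✗.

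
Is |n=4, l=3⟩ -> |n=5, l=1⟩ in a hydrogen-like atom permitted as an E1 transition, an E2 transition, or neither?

E2

Δl = 1 − 3 = -2; l_i + l_f = 4.
E1 (Δl = ±1): not satisfied.
E2 (Δl = 0,±2, l_i+l_f ≥ 2): satisfied.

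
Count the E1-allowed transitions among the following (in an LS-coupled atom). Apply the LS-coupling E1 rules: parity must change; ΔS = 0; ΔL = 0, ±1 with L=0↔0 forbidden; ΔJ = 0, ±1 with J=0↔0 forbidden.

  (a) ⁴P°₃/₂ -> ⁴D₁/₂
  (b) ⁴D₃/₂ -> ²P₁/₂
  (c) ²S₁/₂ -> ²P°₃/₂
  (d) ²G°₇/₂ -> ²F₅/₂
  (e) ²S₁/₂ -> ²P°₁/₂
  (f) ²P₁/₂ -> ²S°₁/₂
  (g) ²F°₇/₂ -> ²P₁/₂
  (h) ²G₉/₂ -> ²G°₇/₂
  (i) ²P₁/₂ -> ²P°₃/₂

7

(a) allowed
(b) forbidden (parity, ΔS fail)
(c) allowed
(d) allowed
(e) allowed
(f) allowed
(g) forbidden (ΔL, ΔJ fail)
(h) allowed
(i) allowed
Total allowed: 7 of 9.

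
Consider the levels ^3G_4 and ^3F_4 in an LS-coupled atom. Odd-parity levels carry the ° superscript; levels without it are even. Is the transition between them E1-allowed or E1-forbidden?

forbidden

Initial level: S=1, L=4, J=4, parity even. Final level: S=1, L=3, J=4, parity even.
ΔS = 0: S: 1 → 1 — ok.
ΔJ = 0, ±1 (not J=0↔0): J: 4 → 4, ΔJ = +0 — ok.
ΔL = 0, ±1 (not L=0↔0): L: 4 → 3, ΔL = -1 — ok.
Parity must change: even → even — fails.
Rule(s) violated: parity.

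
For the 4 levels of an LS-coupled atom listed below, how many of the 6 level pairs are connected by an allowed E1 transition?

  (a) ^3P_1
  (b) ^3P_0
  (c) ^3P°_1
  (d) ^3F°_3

(a)–(b): forbidden (parity).
(a)–(c): allowed.
(a)–(d): forbidden (ΔL, ΔJ).
(b)–(c): allowed.
(b)–(d): forbidden (ΔL, ΔJ).
(c)–(d): forbidden (parity, ΔL, ΔJ).
Allowed pairs: 2 of 6.

2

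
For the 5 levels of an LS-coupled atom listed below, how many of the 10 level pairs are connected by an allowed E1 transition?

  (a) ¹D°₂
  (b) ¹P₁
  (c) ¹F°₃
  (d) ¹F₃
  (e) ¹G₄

(a)–(b): allowed.
(a)–(c): forbidden (parity).
(a)–(d): allowed.
(a)–(e): forbidden (ΔL, ΔJ).
(b)–(c): forbidden (ΔL, ΔJ).
(b)–(d): forbidden (parity, ΔL, ΔJ).
(b)–(e): forbidden (parity, ΔL, ΔJ).
(c)–(d): allowed.
(c)–(e): allowed.
(d)–(e): forbidden (parity).
Allowed pairs: 4 of 10.

4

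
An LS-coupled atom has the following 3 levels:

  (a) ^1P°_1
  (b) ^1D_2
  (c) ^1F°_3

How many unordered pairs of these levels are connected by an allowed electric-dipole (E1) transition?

(a)–(b): allowed.
(a)–(c): forbidden (parity, ΔL, ΔJ).
(b)–(c): allowed.
Allowed pairs: 2 of 3.

2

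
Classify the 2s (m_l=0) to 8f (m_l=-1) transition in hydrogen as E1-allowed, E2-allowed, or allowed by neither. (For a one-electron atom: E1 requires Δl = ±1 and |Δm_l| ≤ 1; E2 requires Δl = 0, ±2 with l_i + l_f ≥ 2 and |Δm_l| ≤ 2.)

neither

Δl = 3 − 0 = +3; l_i + l_f = 3.
Δm_l = -1.
E1 (Δl = ±1, |Δm_l| ≤ 1): not satisfied.
E2 (Δl = 0,±2, l_i+l_f ≥ 2, |Δm_l| ≤ 2): not satisfied.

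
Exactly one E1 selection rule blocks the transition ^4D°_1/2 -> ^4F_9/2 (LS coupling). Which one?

Initial level: S=3/2, L=2, J=1/2, parity odd. Final level: S=3/2, L=3, J=9/2, parity even.
Parity must change: odd → even — satisfied.
ΔS = 0: S: 3/2 → 3/2 — satisfied.
ΔL = 0, ±1 (not L=0↔0): L: 2 → 3, ΔL = +1 — satisfied.
ΔJ = 0, ±1 (not J=0↔0): J: 1/2 → 9/2, ΔJ = +4 — violated.

the ΔJ = 0, ±1 rule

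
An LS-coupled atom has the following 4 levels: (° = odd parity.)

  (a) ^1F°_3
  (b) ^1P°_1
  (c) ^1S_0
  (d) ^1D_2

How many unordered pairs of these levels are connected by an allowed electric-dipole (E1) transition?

3

(a)–(b): forbidden (parity, ΔL, ΔJ).
(a)–(c): forbidden (ΔL, ΔJ).
(a)–(d): allowed.
(b)–(c): allowed.
(b)–(d): allowed.
(c)–(d): forbidden (parity, ΔL, ΔJ).
Allowed pairs: 3 of 6.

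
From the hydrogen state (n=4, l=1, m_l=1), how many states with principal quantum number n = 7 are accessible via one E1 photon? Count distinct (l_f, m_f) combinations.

4

E1 requires Δl = ±1, so l_f ∈ {0, 2}; with 0 ≤ l_f ≤ n_f−1 = 6, the allowed l_f values are {0, 2}.
For l_f = 0: m_f ∈ {m_i−1, m_i, m_i+1} ∩ [−0, 0] = {0} → 1 state.
For l_f = 2: m_f ∈ {m_i−1, m_i, m_i+1} ∩ [−2, 2] = {0, 1, 2} → 3 states.
Total: 4.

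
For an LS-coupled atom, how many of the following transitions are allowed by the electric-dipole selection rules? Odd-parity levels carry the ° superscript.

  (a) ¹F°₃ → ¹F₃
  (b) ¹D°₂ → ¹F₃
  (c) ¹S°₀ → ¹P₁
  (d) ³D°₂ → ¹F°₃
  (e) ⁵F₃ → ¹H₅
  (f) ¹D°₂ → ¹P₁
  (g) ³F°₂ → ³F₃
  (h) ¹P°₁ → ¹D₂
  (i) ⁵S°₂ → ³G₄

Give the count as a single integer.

(a) allowed
(b) allowed
(c) allowed
(d) forbidden (parity, ΔS fail)
(e) forbidden (parity, ΔS, ΔL, ΔJ fail)
(f) allowed
(g) allowed
(h) allowed
(i) forbidden (ΔS, ΔL, ΔJ fail)
Total allowed: 6 of 9.

6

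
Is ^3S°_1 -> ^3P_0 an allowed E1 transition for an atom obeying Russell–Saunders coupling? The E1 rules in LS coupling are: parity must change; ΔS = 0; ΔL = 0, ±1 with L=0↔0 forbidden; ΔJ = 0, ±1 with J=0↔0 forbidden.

ΔL = 0, ±1 (not L=0↔0): L: 0 → 1, ΔL = +1 — ✓.
Parity must change: odd → even — ✓.
ΔS = 0: S: 1 → 1 — ✓.
ΔJ = 0, ±1 (not J=0↔0): J: 1 → 0, ΔJ = -1 — ✓.
All four E1 rules are satisfied.

allowed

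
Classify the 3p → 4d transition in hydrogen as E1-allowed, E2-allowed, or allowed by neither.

E1

Δl = 2 − 1 = +1; l_i + l_f = 3.
E1 (Δl = ±1): satisfied.
E2 (Δl = 0,±2, l_i+l_f ≥ 2): not satisfied.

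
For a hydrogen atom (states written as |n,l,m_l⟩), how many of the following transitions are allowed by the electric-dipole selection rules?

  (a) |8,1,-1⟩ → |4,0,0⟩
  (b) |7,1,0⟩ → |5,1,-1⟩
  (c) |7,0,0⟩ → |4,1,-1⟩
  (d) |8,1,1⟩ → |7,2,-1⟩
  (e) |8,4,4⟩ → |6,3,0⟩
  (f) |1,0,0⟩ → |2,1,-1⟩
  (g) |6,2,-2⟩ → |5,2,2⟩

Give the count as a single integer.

(a) allowed
(b) forbidden — Δl = +0 (E1 requires Δl = ±1)
(c) allowed
(d) forbidden — Δm_l = -2 (E1 requires Δm_l = 0, ±1)
(e) forbidden — Δm_l = -4 (E1 requires Δm_l = 0, ±1)
(f) allowed
(g) forbidden — Δl = +0 (E1 requires Δl = ±1); Δm_l = +4 (E1 requires Δm_l = 0, ±1)
Total allowed: 3 of 7.

3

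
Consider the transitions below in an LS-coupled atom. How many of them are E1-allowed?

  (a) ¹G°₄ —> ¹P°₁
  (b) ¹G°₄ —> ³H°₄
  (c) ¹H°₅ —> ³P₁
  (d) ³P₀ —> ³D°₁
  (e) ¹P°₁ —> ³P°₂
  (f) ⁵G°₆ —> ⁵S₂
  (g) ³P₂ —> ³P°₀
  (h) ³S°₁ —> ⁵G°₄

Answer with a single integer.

1

(a) forbidden (parity, ΔL, ΔJ fail)
(b) forbidden (parity, ΔS fail)
(c) forbidden (ΔS, ΔL, ΔJ fail)
(d) allowed
(e) forbidden (parity, ΔS fail)
(f) forbidden (ΔL, ΔJ fail)
(g) forbidden (ΔJ fails)
(h) forbidden (parity, ΔS, ΔL, ΔJ fail)
Total allowed: 1 of 8.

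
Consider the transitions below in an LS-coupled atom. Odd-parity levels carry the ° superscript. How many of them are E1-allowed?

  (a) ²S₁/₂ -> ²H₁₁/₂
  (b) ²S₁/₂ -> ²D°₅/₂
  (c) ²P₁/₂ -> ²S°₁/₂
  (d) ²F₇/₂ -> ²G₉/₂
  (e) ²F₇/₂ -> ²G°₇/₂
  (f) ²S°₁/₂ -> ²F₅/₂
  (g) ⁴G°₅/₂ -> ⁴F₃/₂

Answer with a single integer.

3

(a) forbidden (parity, ΔL, ΔJ fail)
(b) forbidden (ΔL, ΔJ fail)
(c) allowed
(d) forbidden (parity fails)
(e) allowed
(f) forbidden (ΔL, ΔJ fail)
(g) allowed
Total allowed: 3 of 7.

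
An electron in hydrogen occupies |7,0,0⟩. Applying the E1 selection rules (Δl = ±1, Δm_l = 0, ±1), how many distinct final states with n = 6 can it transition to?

3

E1 requires Δl = ±1, so l_f ∈ {-1, 1}; with 0 ≤ l_f ≤ n_f−1 = 5, the allowed l_f values are {1}.
For l_f = 1: m_f ∈ {m_i−1, m_i, m_i+1} ∩ [−1, 1] = {-1, 0, 1} → 3 states.
Total: 3.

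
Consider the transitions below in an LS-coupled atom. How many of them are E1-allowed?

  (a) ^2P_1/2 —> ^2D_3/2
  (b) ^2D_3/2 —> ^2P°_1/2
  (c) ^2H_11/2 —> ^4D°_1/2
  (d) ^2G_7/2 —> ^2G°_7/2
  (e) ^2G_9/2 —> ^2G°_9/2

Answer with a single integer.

3

(a) forbidden (parity fails)
(b) allowed
(c) forbidden (ΔS, ΔL, ΔJ fail)
(d) allowed
(e) allowed
Total allowed: 3 of 5.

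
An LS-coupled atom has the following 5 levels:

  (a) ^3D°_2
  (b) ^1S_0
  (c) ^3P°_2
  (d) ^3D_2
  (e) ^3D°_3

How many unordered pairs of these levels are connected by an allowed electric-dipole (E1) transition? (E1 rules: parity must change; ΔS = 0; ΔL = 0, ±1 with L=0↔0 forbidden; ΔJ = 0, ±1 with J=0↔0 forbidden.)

3

(a)–(b): forbidden (ΔS, ΔL, ΔJ).
(a)–(c): forbidden (parity).
(a)–(d): allowed.
(a)–(e): forbidden (parity).
(b)–(c): forbidden (ΔS, ΔJ).
(b)–(d): forbidden (parity, ΔS, ΔL, ΔJ).
(b)–(e): forbidden (ΔS, ΔL, ΔJ).
(c)–(d): allowed.
(c)–(e): forbidden (parity).
(d)–(e): allowed.
Allowed pairs: 3 of 10.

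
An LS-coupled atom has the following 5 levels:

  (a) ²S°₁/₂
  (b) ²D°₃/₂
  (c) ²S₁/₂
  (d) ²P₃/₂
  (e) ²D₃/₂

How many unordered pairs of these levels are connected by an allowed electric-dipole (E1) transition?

(a)–(b): forbidden (parity, ΔL).
(a)–(c): forbidden (ΔL).
(a)–(d): allowed.
(a)–(e): forbidden (ΔL).
(b)–(c): forbidden (ΔL).
(b)–(d): allowed.
(b)–(e): allowed.
(c)–(d): forbidden (parity).
(c)–(e): forbidden (parity, ΔL).
(d)–(e): forbidden (parity).
Allowed pairs: 3 of 10.

3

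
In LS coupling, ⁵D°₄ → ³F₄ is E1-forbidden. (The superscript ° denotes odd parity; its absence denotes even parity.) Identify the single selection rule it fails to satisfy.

the ΔS = 0 rule

Parity must change: odd → even — satisfied.
ΔS = 0: S: 2 → 1 — violated.
ΔL = 0, ±1 (not L=0↔0): L: 2 → 3, ΔL = +1 — satisfied.
ΔJ = 0, ±1 (not J=0↔0): J: 4 → 4, ΔJ = +0 — satisfied.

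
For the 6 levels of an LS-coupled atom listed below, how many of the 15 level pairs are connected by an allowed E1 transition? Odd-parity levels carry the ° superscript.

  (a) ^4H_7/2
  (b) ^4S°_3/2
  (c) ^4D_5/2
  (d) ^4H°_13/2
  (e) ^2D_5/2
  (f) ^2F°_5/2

1

(a)–(b): forbidden (ΔL, ΔJ).
(a)–(c): forbidden (parity, ΔL).
(a)–(d): forbidden (ΔJ).
(a)–(e): forbidden (parity, ΔS, ΔL).
(a)–(f): forbidden (ΔS, ΔL).
(b)–(c): forbidden (ΔL).
(b)–(d): forbidden (parity, ΔL, ΔJ).
(b)–(e): forbidden (ΔS, ΔL).
(b)–(f): forbidden (parity, ΔS, ΔL).
(c)–(d): forbidden (ΔL, ΔJ).
(c)–(e): forbidden (parity, ΔS).
(c)–(f): forbidden (ΔS).
(d)–(e): forbidden (ΔS, ΔL, ΔJ).
(d)–(f): forbidden (parity, ΔS, ΔL, ΔJ).
(e)–(f): allowed.
Allowed pairs: 1 of 15.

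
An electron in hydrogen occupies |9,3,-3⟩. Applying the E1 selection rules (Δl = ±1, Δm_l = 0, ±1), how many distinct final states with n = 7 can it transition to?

4

E1 requires Δl = ±1, so l_f ∈ {2, 4}; with 0 ≤ l_f ≤ n_f−1 = 6, the allowed l_f values are {2, 4}.
For l_f = 2: m_f ∈ {m_i−1, m_i, m_i+1} ∩ [−2, 2] = {-2} → 1 state.
For l_f = 4: m_f ∈ {m_i−1, m_i, m_i+1} ∩ [−4, 4] = {-4, -3, -2} → 3 states.
Total: 4.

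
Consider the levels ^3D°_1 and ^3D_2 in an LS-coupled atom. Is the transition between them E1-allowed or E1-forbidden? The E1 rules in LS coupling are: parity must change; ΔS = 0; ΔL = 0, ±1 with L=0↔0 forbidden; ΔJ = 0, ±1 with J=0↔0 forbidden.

allowed

Initial level: S=1, L=2, J=1, parity odd. Final level: S=1, L=2, J=2, parity even.
ΔS = 0: S: 1 → 1 — ✓.
ΔJ = 0, ±1 (not J=0↔0): J: 1 → 2, ΔJ = +1 — ✓.
ΔL = 0, ±1 (not L=0↔0): L: 2 → 2, ΔL = +0 — ✓.
Parity must change: odd → even — ✓.
All four E1 rules are satisfied.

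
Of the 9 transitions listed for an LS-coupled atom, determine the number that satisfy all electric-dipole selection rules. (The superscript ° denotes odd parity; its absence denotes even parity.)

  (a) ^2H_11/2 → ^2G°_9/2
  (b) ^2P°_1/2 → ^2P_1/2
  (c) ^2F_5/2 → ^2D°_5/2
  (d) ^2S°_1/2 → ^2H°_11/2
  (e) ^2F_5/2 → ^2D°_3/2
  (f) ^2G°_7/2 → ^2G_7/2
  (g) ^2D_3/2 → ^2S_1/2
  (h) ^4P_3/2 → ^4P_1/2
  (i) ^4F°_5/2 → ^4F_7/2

(a) allowed
(b) allowed
(c) allowed
(d) forbidden (parity, ΔL, ΔJ fail)
(e) allowed
(f) allowed
(g) forbidden (parity, ΔL fail)
(h) forbidden (parity fails)
(i) allowed
Total allowed: 6 of 9.

6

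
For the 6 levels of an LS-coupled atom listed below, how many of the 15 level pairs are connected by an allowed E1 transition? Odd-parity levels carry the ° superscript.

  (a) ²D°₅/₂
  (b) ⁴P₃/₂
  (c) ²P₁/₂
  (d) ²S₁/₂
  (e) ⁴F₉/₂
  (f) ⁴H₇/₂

0

(a)–(b): forbidden (ΔS).
(a)–(c): forbidden (ΔJ).
(a)–(d): forbidden (ΔL, ΔJ).
(a)–(e): forbidden (ΔS, ΔJ).
(a)–(f): forbidden (ΔS, ΔL).
(b)–(c): forbidden (parity, ΔS).
(b)–(d): forbidden (parity, ΔS).
(b)–(e): forbidden (parity, ΔL, ΔJ).
(b)–(f): forbidden (parity, ΔL, ΔJ).
(c)–(d): forbidden (parity).
(c)–(e): forbidden (parity, ΔS, ΔL, ΔJ).
(c)–(f): forbidden (parity, ΔS, ΔL, ΔJ).
(d)–(e): forbidden (parity, ΔS, ΔL, ΔJ).
(d)–(f): forbidden (parity, ΔS, ΔL, ΔJ).
(e)–(f): forbidden (parity, ΔL).
Allowed pairs: 0 of 15.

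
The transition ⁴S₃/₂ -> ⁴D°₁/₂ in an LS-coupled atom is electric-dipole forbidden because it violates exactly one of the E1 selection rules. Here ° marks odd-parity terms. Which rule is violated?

Reading off the term symbols: S 3/2→3/2, L 0→2, J 3/2→1/2, parity even→odd.
Parity must change: even → odd — satisfied.
ΔS = 0: S: 3/2 → 3/2 — satisfied.
ΔL = 0, ±1 (not L=0↔0): L: 0 → 2, ΔL = +2 — violated.
ΔJ = 0, ±1 (not J=0↔0): J: 3/2 → 1/2, ΔJ = -1 — satisfied.

the ΔL = 0, ±1 rule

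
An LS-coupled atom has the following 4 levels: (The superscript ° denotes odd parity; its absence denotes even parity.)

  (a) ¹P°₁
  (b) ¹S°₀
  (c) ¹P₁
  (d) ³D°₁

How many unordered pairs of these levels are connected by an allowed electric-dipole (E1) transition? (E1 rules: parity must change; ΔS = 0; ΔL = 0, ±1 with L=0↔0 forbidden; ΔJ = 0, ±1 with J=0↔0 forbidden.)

2

(a)–(b): forbidden (parity).
(a)–(c): allowed.
(a)–(d): forbidden (parity, ΔS).
(b)–(c): allowed.
(b)–(d): forbidden (parity, ΔS, ΔL).
(c)–(d): forbidden (ΔS).
Allowed pairs: 2 of 6.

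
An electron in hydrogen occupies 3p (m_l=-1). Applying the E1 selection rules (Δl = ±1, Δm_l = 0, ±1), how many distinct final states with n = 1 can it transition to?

1

E1 requires Δl = ±1, so l_f ∈ {0, 2}; with 0 ≤ l_f ≤ n_f−1 = 0, the allowed l_f values are {0}.
For l_f = 0: m_f ∈ {m_i−1, m_i, m_i+1} ∩ [−0, 0] = {0} → 1 state.
Total: 1.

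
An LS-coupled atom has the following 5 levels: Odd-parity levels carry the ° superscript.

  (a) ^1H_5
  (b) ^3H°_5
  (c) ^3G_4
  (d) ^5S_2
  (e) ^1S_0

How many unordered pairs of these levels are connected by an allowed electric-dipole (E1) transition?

(a)–(b): forbidden (ΔS).
(a)–(c): forbidden (parity, ΔS).
(a)–(d): forbidden (parity, ΔS, ΔL, ΔJ).
(a)–(e): forbidden (parity, ΔL, ΔJ).
(b)–(c): allowed.
(b)–(d): forbidden (ΔS, ΔL, ΔJ).
(b)–(e): forbidden (ΔS, ΔL, ΔJ).
(c)–(d): forbidden (parity, ΔS, ΔL, ΔJ).
(c)–(e): forbidden (parity, ΔS, ΔL, ΔJ).
(d)–(e): forbidden (parity, ΔS, ΔL, ΔJ).
Allowed pairs: 1 of 10.

1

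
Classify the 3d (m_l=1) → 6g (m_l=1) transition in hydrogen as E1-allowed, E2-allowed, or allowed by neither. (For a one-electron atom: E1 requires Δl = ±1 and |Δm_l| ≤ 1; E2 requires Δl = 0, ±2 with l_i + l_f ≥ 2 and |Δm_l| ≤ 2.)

Δl = 4 − 2 = +2; l_i + l_f = 6.
Δm_l = +0.
E1 (Δl = ±1, |Δm_l| ≤ 1): not satisfied.
E2 (Δl = 0,±2, l_i+l_f ≥ 2, |Δm_l| ≤ 2): satisfied.

E2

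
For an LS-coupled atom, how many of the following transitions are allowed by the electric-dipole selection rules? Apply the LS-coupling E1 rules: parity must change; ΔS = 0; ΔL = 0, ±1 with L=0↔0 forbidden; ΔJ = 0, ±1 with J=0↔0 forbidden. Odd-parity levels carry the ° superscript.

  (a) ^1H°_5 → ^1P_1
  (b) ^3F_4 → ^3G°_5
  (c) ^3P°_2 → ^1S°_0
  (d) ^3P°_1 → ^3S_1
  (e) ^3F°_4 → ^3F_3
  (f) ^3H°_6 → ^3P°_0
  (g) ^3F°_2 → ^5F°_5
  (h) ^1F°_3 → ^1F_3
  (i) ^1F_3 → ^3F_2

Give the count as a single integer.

(a) forbidden (ΔL, ΔJ fail)
(b) allowed
(c) forbidden (parity, ΔS, ΔJ fail)
(d) allowed
(e) allowed
(f) forbidden (parity, ΔL, ΔJ fail)
(g) forbidden (parity, ΔS, ΔJ fail)
(h) allowed
(i) forbidden (parity, ΔS fail)
Total allowed: 4 of 9.

4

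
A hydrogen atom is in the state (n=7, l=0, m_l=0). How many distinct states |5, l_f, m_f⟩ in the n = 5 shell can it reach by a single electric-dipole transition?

3

E1 requires Δl = ±1, so l_f ∈ {-1, 1}; with 0 ≤ l_f ≤ n_f−1 = 4, the allowed l_f values are {1}.
For l_f = 1: m_f ∈ {m_i−1, m_i, m_i+1} ∩ [−1, 1] = {-1, 0, 1} → 3 states.
Total: 3.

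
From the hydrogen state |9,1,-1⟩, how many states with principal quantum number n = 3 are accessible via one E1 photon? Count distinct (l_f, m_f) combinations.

4

E1 requires Δl = ±1, so l_f ∈ {0, 2}; with 0 ≤ l_f ≤ n_f−1 = 2, the allowed l_f values are {0, 2}.
For l_f = 0: m_f ∈ {m_i−1, m_i, m_i+1} ∩ [−0, 0] = {0} → 1 state.
For l_f = 2: m_f ∈ {m_i−1, m_i, m_i+1} ∩ [−2, 2] = {-2, -1, 0} → 3 states.
Total: 4.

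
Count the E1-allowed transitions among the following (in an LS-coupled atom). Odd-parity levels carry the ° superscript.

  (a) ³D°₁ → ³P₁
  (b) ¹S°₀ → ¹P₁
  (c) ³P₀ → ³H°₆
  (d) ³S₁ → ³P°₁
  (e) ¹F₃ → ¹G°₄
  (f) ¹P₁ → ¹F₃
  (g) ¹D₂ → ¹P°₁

(a) allowed
(b) allowed
(c) forbidden (ΔL, ΔJ fail)
(d) allowed
(e) allowed
(f) forbidden (parity, ΔL, ΔJ fail)
(g) allowed
Total allowed: 5 of 7.

5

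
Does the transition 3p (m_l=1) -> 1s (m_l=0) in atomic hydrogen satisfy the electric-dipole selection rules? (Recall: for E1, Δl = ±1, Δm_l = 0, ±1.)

Δl = 0 − 1 = -1; the E1 rule Δl = ±1 is ✓.
m_l: 1 → 0 (Δm_l = -1). |Δm_l| ≤ 1 ✓.
All E1 selection rules are satisfied.

allowed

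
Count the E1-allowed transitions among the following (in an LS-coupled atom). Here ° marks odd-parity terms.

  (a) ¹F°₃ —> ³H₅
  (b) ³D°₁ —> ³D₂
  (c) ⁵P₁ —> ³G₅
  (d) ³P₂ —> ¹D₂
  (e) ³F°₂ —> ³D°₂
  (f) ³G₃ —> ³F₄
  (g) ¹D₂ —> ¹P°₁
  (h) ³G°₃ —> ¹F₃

(a) forbidden (ΔS, ΔL, ΔJ fail)
(b) allowed
(c) forbidden (parity, ΔS, ΔL, ΔJ fail)
(d) forbidden (parity, ΔS fail)
(e) forbidden (parity fails)
(f) forbidden (parity fails)
(g) allowed
(h) forbidden (ΔS fails)
Total allowed: 2 of 8.

2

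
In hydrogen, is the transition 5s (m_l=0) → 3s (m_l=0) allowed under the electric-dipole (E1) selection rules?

forbidden

Δl = 0 − 0 = +0; the E1 rule Δl = ±1 is violated.
m_l: 0 → 0 (Δm_l = +0). |Δm_l| ≤ 1 satisfied.
The transition is electric-dipole forbidden.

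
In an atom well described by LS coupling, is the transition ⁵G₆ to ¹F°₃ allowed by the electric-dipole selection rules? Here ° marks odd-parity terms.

forbidden

Parity must change: even → odd — ✓.
ΔS = 0: S: 2 → 0 — ✗.
ΔL = 0, ±1 (not L=0↔0): L: 4 → 3, ΔL = -1 — ✓.
ΔJ = 0, ±1 (not J=0↔0): J: 6 → 3, ΔJ = -3 — ✗.
Rule(s) violated: ΔS, ΔJ.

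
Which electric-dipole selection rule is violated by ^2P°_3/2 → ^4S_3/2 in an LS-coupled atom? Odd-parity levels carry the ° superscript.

Parity must change: odd → even — ok.
ΔS = 0: S: 1/2 → 3/2 — fails.
ΔL = 0, ±1 (not L=0↔0): L: 1 → 0, ΔL = -1 — ok.
ΔJ = 0, ±1 (not J=0↔0): J: 3/2 → 3/2, ΔJ = +0 — ok.

the ΔS = 0 rule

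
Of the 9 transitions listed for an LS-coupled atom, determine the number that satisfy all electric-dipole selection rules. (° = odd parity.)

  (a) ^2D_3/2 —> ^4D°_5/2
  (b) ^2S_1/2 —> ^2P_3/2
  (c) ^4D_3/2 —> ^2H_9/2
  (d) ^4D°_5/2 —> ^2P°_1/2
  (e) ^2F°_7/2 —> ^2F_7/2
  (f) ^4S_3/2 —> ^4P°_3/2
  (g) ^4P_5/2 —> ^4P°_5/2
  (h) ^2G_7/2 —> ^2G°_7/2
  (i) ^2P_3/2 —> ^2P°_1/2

(a) forbidden (ΔS fails)
(b) forbidden (parity fails)
(c) forbidden (parity, ΔS, ΔL, ΔJ fail)
(d) forbidden (parity, ΔS, ΔJ fail)
(e) allowed
(f) allowed
(g) allowed
(h) allowed
(i) allowed
Total allowed: 5 of 9.

5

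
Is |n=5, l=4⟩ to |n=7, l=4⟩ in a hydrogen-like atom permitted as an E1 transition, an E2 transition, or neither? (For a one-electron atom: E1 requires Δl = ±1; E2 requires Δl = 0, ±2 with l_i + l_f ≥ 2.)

Δl = 4 − 4 = +0; l_i + l_f = 8.
E1 (Δl = ±1): not satisfied.
E2 (Δl = 0,±2, l_i+l_f ≥ 2): satisfied.

E2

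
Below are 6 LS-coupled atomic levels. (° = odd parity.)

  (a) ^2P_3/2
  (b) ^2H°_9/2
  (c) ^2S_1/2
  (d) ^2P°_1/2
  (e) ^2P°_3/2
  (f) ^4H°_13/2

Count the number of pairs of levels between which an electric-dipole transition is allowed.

4

(a)–(b): forbidden (ΔL, ΔJ).
(a)–(c): forbidden (parity).
(a)–(d): allowed.
(a)–(e): allowed.
(a)–(f): forbidden (ΔS, ΔL, ΔJ).
(b)–(c): forbidden (ΔL, ΔJ).
(b)–(d): forbidden (parity, ΔL, ΔJ).
(b)–(e): forbidden (parity, ΔL, ΔJ).
(b)–(f): forbidden (parity, ΔS, ΔJ).
(c)–(d): allowed.
(c)–(e): allowed.
(c)–(f): forbidden (ΔS, ΔL, ΔJ).
(d)–(e): forbidden (parity).
(d)–(f): forbidden (parity, ΔS, ΔL, ΔJ).
(e)–(f): forbidden (parity, ΔS, ΔL, ΔJ).
Allowed pairs: 4 of 15.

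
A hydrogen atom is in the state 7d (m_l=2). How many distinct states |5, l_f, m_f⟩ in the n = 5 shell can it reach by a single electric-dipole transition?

4

E1 requires Δl = ±1, so l_f ∈ {1, 3}; with 0 ≤ l_f ≤ n_f−1 = 4, the allowed l_f values are {1, 3}.
For l_f = 1: m_f ∈ {m_i−1, m_i, m_i+1} ∩ [−1, 1] = {1} → 1 state.
For l_f = 3: m_f ∈ {m_i−1, m_i, m_i+1} ∩ [−3, 3] = {1, 2, 3} → 3 states.
Total: 4.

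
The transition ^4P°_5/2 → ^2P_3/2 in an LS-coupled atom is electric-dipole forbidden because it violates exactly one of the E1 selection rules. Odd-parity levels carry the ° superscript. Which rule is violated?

the ΔS = 0 rule

Initial level: S=3/2, L=1, J=5/2, parity odd. Final level: S=1/2, L=1, J=3/2, parity even.
Parity must change: odd → even — passes.
ΔS = 0: S: 3/2 → 1/2 — fails.
ΔL = 0, ±1 (not L=0↔0): L: 1 → 1, ΔL = +0 — passes.
ΔJ = 0, ±1 (not J=0↔0): J: 5/2 → 3/2, ΔJ = -1 — passes.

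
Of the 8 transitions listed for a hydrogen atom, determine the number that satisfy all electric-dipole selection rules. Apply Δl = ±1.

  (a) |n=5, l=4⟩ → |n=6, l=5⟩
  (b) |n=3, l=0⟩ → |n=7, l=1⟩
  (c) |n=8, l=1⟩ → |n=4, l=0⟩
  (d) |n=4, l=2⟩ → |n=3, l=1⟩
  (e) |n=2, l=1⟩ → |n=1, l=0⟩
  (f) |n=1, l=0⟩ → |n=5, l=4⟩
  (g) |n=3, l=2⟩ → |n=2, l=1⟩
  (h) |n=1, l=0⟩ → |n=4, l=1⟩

(a) allowed
(b) allowed
(c) allowed
(d) allowed
(e) allowed
(f) forbidden — Δl = +4 (E1 requires Δl = ±1)
(g) allowed
(h) allowed
Total allowed: 7 of 8.

7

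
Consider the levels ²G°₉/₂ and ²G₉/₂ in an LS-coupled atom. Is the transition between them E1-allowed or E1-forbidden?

allowed

ΔL = 0, ±1 (not L=0↔0): L: 4 → 4, ΔL = +0 — satisfied.
ΔJ = 0, ±1 (not J=0↔0): J: 9/2 → 9/2, ΔJ = +0 — satisfied.
ΔS = 0: S: 1/2 → 1/2 — satisfied.
Parity must change: odd → even — satisfied.
All four E1 rules are satisfied.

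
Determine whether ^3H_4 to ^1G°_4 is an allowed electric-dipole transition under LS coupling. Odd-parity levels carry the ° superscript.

forbidden

ΔS = 0: S: 1 → 0 — fails.
Parity must change: even → odd — passes.
ΔJ = 0, ±1 (not J=0↔0): J: 4 → 4, ΔJ = +0 — passes.
ΔL = 0, ±1 (not L=0↔0): L: 5 → 4, ΔL = -1 — passes.
Rule(s) violated: ΔS.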